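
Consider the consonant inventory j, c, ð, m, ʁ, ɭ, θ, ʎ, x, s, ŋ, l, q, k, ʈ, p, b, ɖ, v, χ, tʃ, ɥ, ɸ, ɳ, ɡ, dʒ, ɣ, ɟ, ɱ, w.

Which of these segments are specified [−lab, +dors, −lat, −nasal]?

Among the inventory, the [−labial] segments are /j, c, ð, ʁ, ɭ, θ, ʎ, x, s, ŋ, l, q, k, ʈ, ɖ, χ, tʃ, ɳ, ɡ, dʒ, ɣ, ɟ/.
Among these, [+dorsal] gives /j, c, ʁ, ʎ, x, ŋ, q, k, χ, ɡ, ɣ, ɟ/.
Intersecting with [−lateral] gives /j, c, ʁ, x, ŋ, q, k, χ, ɡ, ɣ, ɟ/.
Intersecting with [−nasal] leaves /j, c, ʁ, x, q, k, χ, ɡ, ɣ, ɟ/.

j, c, ʁ, x, q, k, χ, ɡ, ɣ, ɟ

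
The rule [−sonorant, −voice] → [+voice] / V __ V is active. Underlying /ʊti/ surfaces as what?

[ʊdi]

The only segment in the rule's environment that also matches [−sonorant, −voice] is /t/. Applying [+voice] turns the voiceless alveolar stop into /d/ (voiced alveolar stop), giving [ʊdi].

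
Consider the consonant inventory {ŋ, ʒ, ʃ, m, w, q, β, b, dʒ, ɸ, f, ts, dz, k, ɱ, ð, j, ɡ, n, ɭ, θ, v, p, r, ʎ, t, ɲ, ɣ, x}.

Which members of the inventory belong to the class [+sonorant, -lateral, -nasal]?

w, j, r

Eliminate segments failing any feature: /ŋ, m, ɱ, n, ɲ/ are [+nasal]; /ʒ, ʃ, q, β, b, dʒ, ɸ, f, ts, dz, k, ð, ɡ, θ, v, p, t, ɣ, x/ are [-sonorant]; /ɭ, ʎ/ are [+lateral]. The remaining /w, j, r/ satisfy [+sonorant], [-lateral], [-nasal].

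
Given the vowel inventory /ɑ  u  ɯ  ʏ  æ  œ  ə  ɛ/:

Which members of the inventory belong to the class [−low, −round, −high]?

ə, ɛ

Eliminate segments failing any feature: /ɑ, æ/ are [+low]; /u, ʏ, œ/ are [+round]; /ɯ/ is [+high]. The remaining /ə, ɛ/ satisfy [−low], [−round], [−high].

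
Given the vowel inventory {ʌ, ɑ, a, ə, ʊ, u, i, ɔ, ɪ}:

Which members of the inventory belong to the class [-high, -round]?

ʌ, ɑ, a, ə

First, the [-high] segments are /ʌ, ɑ, a, ə, ɔ/.
Intersecting with [-round] leaves /ʌ, ɑ, a, ə/.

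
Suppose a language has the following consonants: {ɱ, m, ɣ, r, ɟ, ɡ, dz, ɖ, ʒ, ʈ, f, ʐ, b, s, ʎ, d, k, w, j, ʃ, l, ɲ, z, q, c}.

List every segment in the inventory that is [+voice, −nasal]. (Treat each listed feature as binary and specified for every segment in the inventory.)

The [+voice] segments are /ɱ, m, ɣ, r, ɟ, ɡ, dz, ɖ, ʒ, ʐ, b, ʎ, d, w, j, l, ɲ, z/.
Intersecting with [−nasal] leaves /ɣ, r, ɟ, ɡ, dz, ɖ, ʒ, ʐ, b, ʎ, d, w, j, l, z/.

ɣ, r, ɟ, ɡ, dz, ɖ, ʒ, ʐ, b, ʎ, d, w, j, l, z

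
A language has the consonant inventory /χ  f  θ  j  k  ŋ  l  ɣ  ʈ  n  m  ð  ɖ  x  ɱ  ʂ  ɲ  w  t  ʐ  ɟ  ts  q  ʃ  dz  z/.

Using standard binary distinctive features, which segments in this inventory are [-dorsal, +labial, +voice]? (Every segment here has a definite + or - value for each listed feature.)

The [-dorsal] segments are /f, θ, l, ʈ, n, m, ð, ɖ, ɱ, ʂ, t, ʐ, ts, ʃ, dz, z/.
Among these, [+labial] gives /f, m, ɱ/.
Within that set, [+voice] leaves /m, ɱ/.

m, ɱ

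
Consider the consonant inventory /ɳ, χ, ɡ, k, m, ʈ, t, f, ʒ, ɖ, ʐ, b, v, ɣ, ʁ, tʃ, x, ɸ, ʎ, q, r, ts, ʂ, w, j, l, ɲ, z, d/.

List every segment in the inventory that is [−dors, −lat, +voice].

ɳ, m, ʒ, ɖ, ʐ, b, v, r, z, d

Checking each segment against [−dorsal], [−lateral], [+voice]: /ɳ/ (retroflex nasal), /m/ (bilabial nasal), /ʒ/ (voiced postalveolar fricative), /ɖ/ (voiced retroflex stop), /ʐ/ (voiced retroflex fricative), /b/ (voiced bilabial stop), among others, satisfy every feature; every other segment in the inventory fails at least one.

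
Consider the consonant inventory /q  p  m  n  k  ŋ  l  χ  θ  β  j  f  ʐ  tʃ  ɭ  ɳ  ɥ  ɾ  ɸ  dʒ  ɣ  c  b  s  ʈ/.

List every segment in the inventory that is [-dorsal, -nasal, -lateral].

p, θ, β, f, ʐ, tʃ, ɾ, ɸ, dʒ, b, s, ʈ

Among the inventory, the [-dorsal] segments are /p, m, n, l, θ, β, f, ʐ, tʃ, ɭ, ɳ, ɾ, ɸ, dʒ, b, s, ʈ/.
Intersecting with [-nasal] gives /p, l, θ, β, f, ʐ, tʃ, ɭ, ɾ, ɸ, dʒ, b, s, ʈ/.
Intersecting with [-lateral] leaves /p, θ, β, f, ʐ, tʃ, ɾ, ɸ, dʒ, b, s, ʈ/.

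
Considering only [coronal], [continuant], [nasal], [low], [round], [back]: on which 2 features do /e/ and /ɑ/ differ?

[low], [back]

/e/ (mid front unrounded tense vowel) and /ɑ/ (low back unrounded vowel) agree on [−coronal], [+continuant], [−nasal], [−round]. They differ on [low] (/e/ [−], /ɑ/ [+]), [back] (/e/ [−], /ɑ/ [+]).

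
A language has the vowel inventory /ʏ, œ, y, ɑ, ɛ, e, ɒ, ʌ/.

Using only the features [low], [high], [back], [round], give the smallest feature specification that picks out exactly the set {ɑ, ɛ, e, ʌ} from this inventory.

The target set is precisely the extension of [-round] in this inventory.

[-round]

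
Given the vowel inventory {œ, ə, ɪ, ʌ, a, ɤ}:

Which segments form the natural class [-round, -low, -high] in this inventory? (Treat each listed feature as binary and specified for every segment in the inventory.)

ə, ʌ, ɤ

Checking each segment against [-round], [-low], [-high]: /ə/ (mid central vowel (schwa)), /ʌ/ (mid back unrounded lax vowel), /ɤ/ (mid back unrounded tense vowel) satisfy every feature; every other segment in the inventory fails at least one.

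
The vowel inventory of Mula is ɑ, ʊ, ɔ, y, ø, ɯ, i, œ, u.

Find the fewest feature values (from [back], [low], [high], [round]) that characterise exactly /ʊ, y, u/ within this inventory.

[+high, +round]

Every target segment is [+high], [+round]; each remaining inventory member fails at least one of these. Each conjunct is needed — [+round] alone would also admit /ɔ, ø, œ/; [+high] alone would also admit /ɯ, i/ — and no other single listed feature has exactly this extension, so two is the minimum.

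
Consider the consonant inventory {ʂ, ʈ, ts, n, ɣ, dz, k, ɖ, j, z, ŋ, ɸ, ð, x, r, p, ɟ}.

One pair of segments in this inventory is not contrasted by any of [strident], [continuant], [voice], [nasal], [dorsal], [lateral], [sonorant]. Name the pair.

ʈ, p

/ʈ/ (voiceless retroflex stop) and /p/ (voiceless bilabial stop) are both [−strident], [−continuant], [−voice], [−nasal], [−dorsal], [−lateral], [−sonorant], so none of the listed features separates them. (They do differ in [labial] and [coronal], which are not among the given features.) Every other pair in the inventory differs on at least one listed feature.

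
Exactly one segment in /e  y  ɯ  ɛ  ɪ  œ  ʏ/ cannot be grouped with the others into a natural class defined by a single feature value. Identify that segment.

/y, ɛ, ɪ, ʏ, œ, e/ are all [−back], but /ɯ/ (high back unrounded vowel) is [+back]. No other single segment can be removed to leave a set sharing one feature value that the removed segment lacks, so /ɯ/ is the odd one out.

ɯ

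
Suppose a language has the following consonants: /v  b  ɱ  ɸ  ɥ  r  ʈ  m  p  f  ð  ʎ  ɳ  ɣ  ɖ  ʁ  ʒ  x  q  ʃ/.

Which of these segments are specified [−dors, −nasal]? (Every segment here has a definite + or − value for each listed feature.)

v, b, ɸ, r, ʈ, p, f, ð, ɖ, ʒ, ʃ

First, the [−dorsal] segments are /v, b, ɱ, ɸ, r, ʈ, m, p, f, ð, ɳ, ɖ, ʒ, ʃ/.
Of those, [−nasal] leaves /v, b, ɸ, r, ʈ, p, f, ð, ɖ, ʒ, ʃ/.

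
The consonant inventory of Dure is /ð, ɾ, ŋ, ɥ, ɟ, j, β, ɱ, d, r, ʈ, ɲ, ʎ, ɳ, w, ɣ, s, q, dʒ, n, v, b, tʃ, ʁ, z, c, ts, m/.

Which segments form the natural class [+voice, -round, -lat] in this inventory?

Checking each segment against [+voice], [-round], [-lateral]: /ð/ (voiced dental fricative), /ɾ/ (alveolar tap), /ŋ/ (velar nasal), /ɟ/ (voiced palatal stop), /j/ (palatal glide), /β/ (voiced bilabial fricative), among others, satisfy every feature; every other segment in the inventory fails at least one.

ð, ɾ, ŋ, ɟ, j, β, ɱ, d, r, ɲ, ɳ, ɣ, dʒ, n, v, b, ʁ, z, m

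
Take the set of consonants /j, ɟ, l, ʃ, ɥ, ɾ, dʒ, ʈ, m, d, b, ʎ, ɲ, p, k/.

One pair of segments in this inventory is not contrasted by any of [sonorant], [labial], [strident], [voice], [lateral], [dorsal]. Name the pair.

/ɲ/ (palatal nasal) and /j/ (palatal glide) are both [+sonorant], [-labial], [-strident], [+voice], [-lateral], [+dorsal], so none of the listed features separates them. (They do differ in [nasal] and [continuant], which are not among the given features.) Every other pair in the inventory differs on at least one listed feature.

ɲ, j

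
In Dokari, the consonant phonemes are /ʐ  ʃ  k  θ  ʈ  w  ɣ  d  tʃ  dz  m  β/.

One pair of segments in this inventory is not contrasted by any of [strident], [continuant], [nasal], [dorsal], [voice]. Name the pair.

ɣ, w

On the given features, /ɣ/ and /w/ have an identical profile: [−strident], [+continuant], [−nasal], [+dorsal], [+voice]. No other two segments in the inventory coincide on all 5 features. (They do differ in [sonorant], [labial] and [round], which are not among the given features.)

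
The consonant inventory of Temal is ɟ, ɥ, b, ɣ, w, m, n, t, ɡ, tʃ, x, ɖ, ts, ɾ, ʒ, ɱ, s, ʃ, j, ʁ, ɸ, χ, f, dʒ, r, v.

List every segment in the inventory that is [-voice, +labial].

ɸ, f

Checking each segment against [-voice], [+labial]: /ɸ/ (voiceless bilabial fricative), /f/ (voiceless labiodental fricative) satisfy every feature; every other segment in the inventory fails at least one.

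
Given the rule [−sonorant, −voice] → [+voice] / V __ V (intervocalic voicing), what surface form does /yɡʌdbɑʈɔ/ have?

The only segment in the rule's environment that also matches [−sonorant, −voice] is /ʈ/. Applying [+voice] turns the voiceless retroflex stop into /ɖ/ (voiced retroflex stop), giving [yɡʌdbɑɖɔ].

[yɡʌdbɑɖɔ]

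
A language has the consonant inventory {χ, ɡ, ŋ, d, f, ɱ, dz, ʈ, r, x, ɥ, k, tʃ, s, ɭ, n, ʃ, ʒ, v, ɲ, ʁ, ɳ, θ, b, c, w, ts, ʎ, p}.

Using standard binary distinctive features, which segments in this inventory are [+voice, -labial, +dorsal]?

Eliminate segments failing any feature: /χ, f, ʈ, x, k, tʃ, s, ʃ, θ, c, ts, p/ are [-voice]; /d, dz, r, ɭ, n, ʒ, ɳ/ are [-dorsal]; /ɱ, ɥ, v, b, w/ are [+labial]. The remaining /ɡ, ŋ, ɲ, ʁ, ʎ/ satisfy [+voice], [-labial], [+dorsal].

ɡ, ŋ, ɲ, ʁ, ʎ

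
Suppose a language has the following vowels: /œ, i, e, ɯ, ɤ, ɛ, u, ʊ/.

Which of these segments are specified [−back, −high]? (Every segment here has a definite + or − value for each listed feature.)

Checking each segment against [−back], [−high]: /œ/ (mid front rounded lax vowel), /e/ (mid front unrounded tense vowel), /ɛ/ (mid front unrounded lax vowel) satisfy every feature; every other segment in the inventory fails at least one.

œ, e, ɛ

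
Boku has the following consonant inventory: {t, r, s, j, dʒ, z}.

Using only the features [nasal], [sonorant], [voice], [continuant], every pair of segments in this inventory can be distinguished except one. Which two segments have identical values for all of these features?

j, r

On the given features, /j/ and /r/ have an identical profile: [−nasal], [+sonorant], [+voice], [+continuant]. No other two segments in the inventory coincide on all 4 features. (They do differ in [dorsal], which is not among the given features.)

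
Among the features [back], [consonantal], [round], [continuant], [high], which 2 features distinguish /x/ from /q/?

/x/ is the voiceless velar fricative and /q/ is the voiceless uvular stop. Both are [+back], [+consonantal], [-round]. /x/ is [+continuant] while /q/ is [-continuant]; /x/ is [+high] while /q/ is [-high], so the distinguishing features are [continuant], [high].

[continuant], [high]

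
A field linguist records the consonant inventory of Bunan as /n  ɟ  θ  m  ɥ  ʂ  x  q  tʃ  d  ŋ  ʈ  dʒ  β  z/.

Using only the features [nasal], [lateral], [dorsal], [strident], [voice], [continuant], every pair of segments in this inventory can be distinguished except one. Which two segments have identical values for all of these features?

On the given features, /m/ and /n/ have an identical profile: [+nasal], [−lateral], [−dorsal], [−strident], [+voice], [−continuant]. No other two segments in the inventory coincide on all 6 features. (They do differ in [labial] and [coronal], which are not among the given features.)

m, n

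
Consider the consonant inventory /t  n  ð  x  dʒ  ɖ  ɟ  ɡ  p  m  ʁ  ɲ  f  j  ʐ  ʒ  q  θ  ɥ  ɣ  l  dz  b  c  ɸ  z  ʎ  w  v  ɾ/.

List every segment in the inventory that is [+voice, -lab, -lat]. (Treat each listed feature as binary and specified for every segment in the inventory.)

Eliminate segments failing any feature: /t, x, p, f, q, θ, c, ɸ/ are [-voice]; /m, ɥ, b, w, v/ are [+labial]; /l, ʎ/ are [+lateral]. The remaining /n, ð, dʒ, ɖ, ɟ, ɡ, ʁ, ɲ, j, ʐ, ʒ, ɣ, dz, z, ɾ/ satisfy [+voice], [-labial], [-lateral].

n, ð, dʒ, ɖ, ɟ, ɡ, ʁ, ɲ, j, ʐ, ʒ, ɣ, dz, z, ɾ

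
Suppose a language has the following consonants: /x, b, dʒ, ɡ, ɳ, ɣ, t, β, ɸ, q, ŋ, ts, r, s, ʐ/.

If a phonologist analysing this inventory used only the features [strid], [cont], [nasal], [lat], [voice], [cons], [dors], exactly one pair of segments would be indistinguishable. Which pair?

On the given features, /β/ and /r/ have an identical profile: [−strident], [+continuant], [−nasal], [−lateral], [+voice], [+consonantal], [−dorsal]. No other two segments in the inventory coincide on all 7 features. (They do differ in [sonorant], [labial] and [coronal], which are not among the given features.)

β, r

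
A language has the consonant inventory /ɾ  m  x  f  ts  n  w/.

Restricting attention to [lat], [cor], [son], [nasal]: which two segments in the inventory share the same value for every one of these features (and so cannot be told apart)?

On the given features, /f/ and /x/ have an identical profile: [-lateral], [-coronal], [-sonorant], [-nasal]. No other two segments in the inventory coincide on all 4 features. (They do differ in [labial] and [dorsal], which are not among the given features.)

f, x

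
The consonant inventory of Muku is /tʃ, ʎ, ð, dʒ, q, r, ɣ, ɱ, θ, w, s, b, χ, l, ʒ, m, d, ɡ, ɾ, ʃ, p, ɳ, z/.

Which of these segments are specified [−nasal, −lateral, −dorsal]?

Eliminate segments failing any feature: /ʎ, l/ are [+lateral]; /q, ɣ, w, χ, ɡ/ are [+dorsal]; /ɱ, m, ɳ/ are [+nasal]. The remaining /tʃ, ð, dʒ, r, θ, s, b, ʒ, d, ɾ, ʃ, p, z/ satisfy [−nasal], [−lateral], [−dorsal].

tʃ, ð, dʒ, r, θ, s, b, ʒ, d, ɾ, ʃ, p, z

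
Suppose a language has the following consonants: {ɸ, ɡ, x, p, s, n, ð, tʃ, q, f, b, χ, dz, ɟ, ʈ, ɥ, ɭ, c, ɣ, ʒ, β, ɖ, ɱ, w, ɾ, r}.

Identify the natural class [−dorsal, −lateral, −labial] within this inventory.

s, n, ð, tʃ, dz, ʈ, ʒ, ɖ, ɾ, r

Checking each segment against [−dorsal], [−lateral], [−labial]: /s/ (voiceless alveolar fricative), /n/ (alveolar nasal), /ð/ (voiced dental fricative), /tʃ/ (voiceless postalveolar affricate), /dz/ (voiced alveolar affricate), /ʈ/ (voiceless retroflex stop), among others, satisfy every feature; every other segment in the inventory fails at least one.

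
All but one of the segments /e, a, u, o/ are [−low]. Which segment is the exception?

Every segment except /a/ is [−low]. /a/ (low unrounded vowel) is [+low], so it is the exception.

a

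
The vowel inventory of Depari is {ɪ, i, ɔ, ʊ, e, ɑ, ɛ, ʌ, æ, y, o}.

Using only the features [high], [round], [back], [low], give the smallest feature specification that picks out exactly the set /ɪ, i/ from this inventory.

[+high, -round]

Every target segment is [+high], [-round]; each remaining inventory member fails at least one of these. Each conjunct is needed — [-round] alone would also admit /e, ɑ, ɛ, ʌ, …/; [+high] alone would also admit /ʊ, y/ — and no other single listed feature has exactly this extension, so two is the minimum.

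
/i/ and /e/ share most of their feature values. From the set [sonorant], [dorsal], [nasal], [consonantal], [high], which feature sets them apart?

/i/ (high front unrounded tense vowel) and /e/ (mid front unrounded tense vowel) agree on [+sonorant], [+dorsal], [−nasal], [−consonantal]. They differ on [high] (/i/ [+], /e/ [−]).

[high]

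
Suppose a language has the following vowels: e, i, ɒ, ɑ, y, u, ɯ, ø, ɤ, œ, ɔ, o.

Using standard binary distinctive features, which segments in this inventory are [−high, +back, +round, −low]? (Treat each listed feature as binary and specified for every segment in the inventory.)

ɔ, o

Checking each segment against [−high], [+back], [+round], [−low]: /ɔ/ (mid back rounded lax vowel), /o/ (mid back rounded tense vowel) satisfy every feature; every other segment in the inventory fails at least one.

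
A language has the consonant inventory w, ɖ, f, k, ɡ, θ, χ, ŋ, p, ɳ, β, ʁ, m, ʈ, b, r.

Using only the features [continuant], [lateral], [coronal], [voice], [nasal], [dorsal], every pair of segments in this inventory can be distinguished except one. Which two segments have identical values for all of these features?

ʁ, w

Both /ʁ/ and /w/ are [+continuant], [-lateral], [-coronal], [+voice], [-nasal], [+dorsal]. Since the list omits [labial], [round] and [high] — which do distinguish the voiced uvular fricative from the labial-velar glide — this pair collapses; all other pairs remain distinct.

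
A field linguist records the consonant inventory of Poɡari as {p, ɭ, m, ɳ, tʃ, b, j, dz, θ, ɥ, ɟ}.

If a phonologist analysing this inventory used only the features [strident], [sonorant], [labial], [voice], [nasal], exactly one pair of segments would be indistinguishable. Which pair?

On the given features, /j/ and /ɭ/ have an identical profile: [-strident], [+sonorant], [-labial], [+voice], [-nasal]. No other two segments in the inventory coincide on all 5 features. (They do differ in [lateral] and [dorsal], which are not among the given features.)

j, ɭ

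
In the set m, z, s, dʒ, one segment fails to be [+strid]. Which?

m

/s, z, dʒ/ are all [+strident]; /m/ (bilabial nasal) is [−strident].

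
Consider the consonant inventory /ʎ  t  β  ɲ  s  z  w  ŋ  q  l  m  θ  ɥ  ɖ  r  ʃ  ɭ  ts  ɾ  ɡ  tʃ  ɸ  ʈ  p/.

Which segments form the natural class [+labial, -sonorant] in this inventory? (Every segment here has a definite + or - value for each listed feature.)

β, ɸ, p

Eliminate segments failing any feature: /ʎ, t, ɲ, s, z, ŋ, q, l, θ, ɖ, r, ʃ, ɭ, ts, ɾ, ɡ, tʃ, ʈ/ are [-labial]; /w, m, ɥ/ are [+sonorant]. The remaining /β, ɸ, p/ satisfy [+labial], [-sonorant].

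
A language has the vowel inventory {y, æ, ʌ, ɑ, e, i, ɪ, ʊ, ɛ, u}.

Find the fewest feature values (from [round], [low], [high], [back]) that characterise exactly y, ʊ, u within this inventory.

/y, ʊ, u/ are exactly the [+round] segments in the inventory, so a single feature suffices.

[+round]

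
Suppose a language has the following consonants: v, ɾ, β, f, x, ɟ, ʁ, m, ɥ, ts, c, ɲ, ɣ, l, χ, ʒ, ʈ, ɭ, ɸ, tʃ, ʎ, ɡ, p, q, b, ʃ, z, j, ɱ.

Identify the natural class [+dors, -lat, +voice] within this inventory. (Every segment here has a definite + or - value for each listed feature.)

Checking each segment against [+dorsal], [-lateral], [+voice]: /ɟ/ (voiced palatal stop), /ʁ/ (voiced uvular fricative), /ɥ/ (labial-palatal glide), /ɲ/ (palatal nasal), /ɣ/ (voiced velar fricative), /ɡ/ (voiced velar stop), among others, satisfy every feature; every other segment in the inventory fails at least one.

ɟ, ʁ, ɥ, ɲ, ɣ, ɡ, j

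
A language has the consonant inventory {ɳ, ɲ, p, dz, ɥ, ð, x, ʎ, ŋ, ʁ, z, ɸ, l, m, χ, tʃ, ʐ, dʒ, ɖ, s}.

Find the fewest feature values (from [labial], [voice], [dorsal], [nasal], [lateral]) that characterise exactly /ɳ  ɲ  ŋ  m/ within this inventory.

[+nasal]

Every target segment is [+nasal] and no other inventory member is, so one feature is enough.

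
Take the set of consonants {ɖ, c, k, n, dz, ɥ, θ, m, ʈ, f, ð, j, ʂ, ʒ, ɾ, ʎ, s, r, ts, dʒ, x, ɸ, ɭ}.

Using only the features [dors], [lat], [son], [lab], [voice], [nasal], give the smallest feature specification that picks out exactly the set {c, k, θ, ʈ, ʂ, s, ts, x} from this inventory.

[−voice, −lab]

The class [−voice], [−labial] has exactly /c, k, θ, ʈ, ʂ, s, ts, x/ as its extension in this inventory. No smaller conjunction from the listed features achieves this: [−labial] alone would also admit /ɖ, n, dz, ð, …/; [−voice] alone would also admit /f, ɸ/; and checking the remaining single features turns up none with this extension.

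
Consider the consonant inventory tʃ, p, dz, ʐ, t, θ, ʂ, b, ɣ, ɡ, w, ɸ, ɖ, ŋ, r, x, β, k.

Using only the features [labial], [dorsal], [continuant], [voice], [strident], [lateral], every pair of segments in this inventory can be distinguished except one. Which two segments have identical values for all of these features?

ɡ, ŋ

On the given features, /ɡ/ and /ŋ/ have an identical profile: [-labial], [+dorsal], [-continuant], [+voice], [-strident], [-lateral]. No other two segments in the inventory coincide on all 6 features. (They do differ in [sonorant] and [nasal], which are not among the given features.)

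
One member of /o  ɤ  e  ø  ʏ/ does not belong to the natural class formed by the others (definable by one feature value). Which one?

[tense] (equivalently [high]) groups all but one: /e, ɤ, o, ø/ share [+tense] while /ʏ/ (high front rounded lax vowel) alone is [-tense]. Removing any other segment would not leave a single-feature class that excludes it.

ʏ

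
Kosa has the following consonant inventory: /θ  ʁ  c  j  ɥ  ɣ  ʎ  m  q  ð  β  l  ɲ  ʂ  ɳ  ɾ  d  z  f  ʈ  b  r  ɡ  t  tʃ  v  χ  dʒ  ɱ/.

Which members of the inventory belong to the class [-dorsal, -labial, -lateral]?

Eliminate segments failing any feature: /ʁ, c, j, ɥ, ɣ, ʎ, q, ɲ, ɡ, χ/ are [+dorsal]; /m, β, f, b, v, ɱ/ are [+labial]; /l/ is [+lateral]. The remaining /θ, ð, ʂ, ɳ, ɾ, d, z, ʈ, r, t, tʃ, dʒ/ satisfy [-dorsal], [-labial], [-lateral].

θ, ð, ʂ, ɳ, ɾ, d, z, ʈ, r, t, tʃ, dʒ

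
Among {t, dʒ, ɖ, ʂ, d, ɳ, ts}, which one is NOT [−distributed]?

Every segment except /dʒ/ is [−distributed]. /dʒ/ (voiced postalveolar affricate) is [+distributed], so it is the exception.

dʒ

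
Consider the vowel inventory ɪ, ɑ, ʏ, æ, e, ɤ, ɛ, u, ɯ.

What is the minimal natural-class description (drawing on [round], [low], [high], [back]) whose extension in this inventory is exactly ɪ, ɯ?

[+high, -round]

Every target segment is [+high], [-round]; each remaining inventory member fails at least one of these. Each conjunct is needed — [-round] alone would also admit /ɑ, æ, e, ɤ, …/; [+high] alone would also admit /ʏ, u/ — and no other single listed feature has exactly this extension, so two is the minimum.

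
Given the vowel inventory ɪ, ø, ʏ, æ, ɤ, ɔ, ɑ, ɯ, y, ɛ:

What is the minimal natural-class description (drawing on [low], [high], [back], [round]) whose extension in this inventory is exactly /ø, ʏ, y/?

[-back, +round]

/ø, ʏ, y/ are all [-back], [+round], and no other segment in the inventory matches both values. Dropping any one of them over-generates: [+round] alone would also admit /ɔ/; [-back] alone would also admit /ɪ, æ, ɛ/. No other single listed feature picks out exactly this set either, so fewer than two features will not do.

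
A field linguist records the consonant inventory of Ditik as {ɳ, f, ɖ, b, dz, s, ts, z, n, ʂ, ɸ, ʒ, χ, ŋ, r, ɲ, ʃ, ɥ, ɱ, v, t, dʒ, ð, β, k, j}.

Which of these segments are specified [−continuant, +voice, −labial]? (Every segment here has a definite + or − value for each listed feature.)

Eliminate segments failing any feature: /f, s, z, ʂ, ɸ, ʒ, χ, r, ʃ, ɥ, v, ð, β, j/ are [+continuant]; /b, ɱ/ are [+labial]; /ts, t, k/ are [−voice]. The remaining /ɳ, ɖ, dz, n, ŋ, ɲ, dʒ/ satisfy [−continuant], [+voice], [−labial].

ɳ, ɖ, dz, n, ŋ, ɲ, dʒ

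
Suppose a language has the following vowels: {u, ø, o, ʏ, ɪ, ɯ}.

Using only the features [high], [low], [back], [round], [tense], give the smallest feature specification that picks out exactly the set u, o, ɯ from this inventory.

[+back]

Every target segment is [+back] and no other inventory member is, so one feature is enough.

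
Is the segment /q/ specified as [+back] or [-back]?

[+back]

As the voiceless uvular stop, /q/ is [+back].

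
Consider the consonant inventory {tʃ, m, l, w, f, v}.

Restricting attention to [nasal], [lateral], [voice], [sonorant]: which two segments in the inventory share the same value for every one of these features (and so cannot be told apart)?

f, tʃ

/f/ (voiceless labiodental fricative) and /tʃ/ (voiceless postalveolar affricate) are both [−nasal], [−lateral], [−voice], [−sonorant], so none of the listed features separates them. (They do differ in [continuant], [labial] and [coronal], which are not among the given features.) Every other pair in the inventory differs on at least one listed feature.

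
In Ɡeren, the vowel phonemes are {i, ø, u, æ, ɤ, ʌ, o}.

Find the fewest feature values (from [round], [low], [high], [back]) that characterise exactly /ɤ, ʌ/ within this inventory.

[+back, -round]

/ɤ, ʌ/ are all [+back], [-round], and no other segment in the inventory matches both values. Dropping any one of them over-generates: [-round] alone would also admit /i, æ/; [+back] alone would also admit /u, o/. No other single listed feature picks out exactly this set either, so fewer than two features will not do.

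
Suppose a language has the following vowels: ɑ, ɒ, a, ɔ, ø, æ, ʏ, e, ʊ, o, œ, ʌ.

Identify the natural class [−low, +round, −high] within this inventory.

Checking each segment against [−low], [+round], [−high]: /ɔ/ (mid back rounded lax vowel), /ø/ (mid front rounded tense vowel), /o/ (mid back rounded tense vowel), /œ/ (mid front rounded lax vowel) satisfy every feature; every other segment in the inventory fails at least one.

ɔ, ø, o, œ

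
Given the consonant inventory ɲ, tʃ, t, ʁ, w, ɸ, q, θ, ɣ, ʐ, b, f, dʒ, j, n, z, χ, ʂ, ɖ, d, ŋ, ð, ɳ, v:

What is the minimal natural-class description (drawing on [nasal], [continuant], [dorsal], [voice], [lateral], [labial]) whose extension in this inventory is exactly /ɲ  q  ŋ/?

[-continuant, +dorsal]

/ɲ, q, ŋ/ are all [-continuant], [+dorsal], and no other segment in the inventory matches both values. Dropping any one of them over-generates: [+dorsal] alone would also admit /ʁ, w, ɣ, j, …/; [-continuant] alone would also admit /tʃ, t, b, dʒ, …/. No other single listed feature picks out exactly this set either, so fewer than two features will not do.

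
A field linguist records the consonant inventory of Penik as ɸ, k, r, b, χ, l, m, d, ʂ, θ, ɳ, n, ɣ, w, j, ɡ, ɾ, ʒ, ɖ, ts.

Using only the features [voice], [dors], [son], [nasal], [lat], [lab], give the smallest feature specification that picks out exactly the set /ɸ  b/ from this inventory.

Every target segment is [-sonorant], [+labial]; each remaining inventory member fails at least one of these. Each conjunct is needed — [+labial] alone would also admit /m, w/; [-sonorant] alone would also admit /k, χ, d, ʂ, …/ — and no other single listed feature has exactly this extension, so two is the minimum.

[-son, +lab]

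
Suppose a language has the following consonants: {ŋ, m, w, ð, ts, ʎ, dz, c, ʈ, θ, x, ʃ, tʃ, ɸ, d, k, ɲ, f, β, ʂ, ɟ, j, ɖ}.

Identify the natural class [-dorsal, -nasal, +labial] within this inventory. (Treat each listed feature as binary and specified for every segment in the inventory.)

First, the [-dorsal] segments are /m, ð, ts, dz, ʈ, θ, ʃ, tʃ, ɸ, d, f, β, ʂ, ɖ/.
Within that set, [-nasal] gives /ð, ts, dz, ʈ, θ, ʃ, tʃ, ɸ, d, f, β, ʂ, ɖ/.
Within that set, [+labial] leaves /ɸ, f, β/.

ɸ, f, β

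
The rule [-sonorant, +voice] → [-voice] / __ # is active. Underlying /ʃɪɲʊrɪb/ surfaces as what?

/b/ satisfies [-sonorant, +voice] and sits in __ #. The [-voice] counterpart of the voiced bilabial stop is /p/. Other segments in /ʃɪɲʊrɪb/ either fail the structural description or are not in the environment, so the surface form is [ʃɪɲʊrɪp].

[ʃɪɲʊrɪp]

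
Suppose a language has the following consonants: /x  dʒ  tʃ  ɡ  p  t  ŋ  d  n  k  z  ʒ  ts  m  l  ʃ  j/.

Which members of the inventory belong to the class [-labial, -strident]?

Eliminate segments failing any feature: /dʒ, tʃ, z, ʒ, ts, ʃ/ are [+strident]; /p, m/ are [+labial]. The remaining /x, ɡ, t, ŋ, d, n, k, l, j/ satisfy [-labial], [-strident].

x, ɡ, t, ŋ, d, n, k, l, j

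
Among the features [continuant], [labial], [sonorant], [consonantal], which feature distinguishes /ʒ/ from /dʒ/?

The two segments share [−labial], [−sonorant], [+consonantal]. The only feature from the list on which they differ: /ʒ/ is [+continuant] while /dʒ/ is [−continuant].

[continuant]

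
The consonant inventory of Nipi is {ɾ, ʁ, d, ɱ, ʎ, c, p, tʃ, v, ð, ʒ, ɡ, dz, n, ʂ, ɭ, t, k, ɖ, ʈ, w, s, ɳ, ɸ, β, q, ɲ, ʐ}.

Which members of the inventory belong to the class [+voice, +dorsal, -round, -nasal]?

ʁ, ʎ, ɡ

First, the [+voice] segments are /ɾ, ʁ, d, ɱ, ʎ, v, ð, ʒ, ɡ, dz, n, ɭ, ɖ, w, ɳ, β, ɲ, ʐ/.
Of those, [+dorsal] gives /ʁ, ʎ, ɡ, w, ɲ/.
Within that set, [-round] gives /ʁ, ʎ, ɡ, ɲ/.
Within that set, [-nasal] leaves /ʁ, ʎ, ɡ/.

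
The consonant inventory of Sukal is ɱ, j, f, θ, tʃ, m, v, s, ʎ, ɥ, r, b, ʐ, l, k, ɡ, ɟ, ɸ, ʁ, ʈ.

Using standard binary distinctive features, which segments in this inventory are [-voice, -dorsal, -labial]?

Eliminate segments failing any feature: /ɱ, j, m, v, ʎ, ɥ, r, b, ʐ, l, ɡ, ɟ, ʁ/ are [+voice]; /f, ɸ/ are [+labial]; /k/ is [+dorsal]. The remaining /θ, tʃ, s, ʈ/ satisfy [-voice], [-dorsal], [-labial].

θ, tʃ, s, ʈ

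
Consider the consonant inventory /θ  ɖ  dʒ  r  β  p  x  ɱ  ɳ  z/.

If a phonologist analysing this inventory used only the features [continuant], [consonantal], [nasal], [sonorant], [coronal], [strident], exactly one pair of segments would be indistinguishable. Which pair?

/x/ (voiceless velar fricative) and /β/ (voiced bilabial fricative) are both [+continuant], [+consonantal], [-nasal], [-sonorant], [-coronal], [-strident], so none of the listed features separates them. (They do differ in [voice], [labial] and [dorsal], which are not among the given features.) Every other pair in the inventory differs on at least one listed feature.

x, β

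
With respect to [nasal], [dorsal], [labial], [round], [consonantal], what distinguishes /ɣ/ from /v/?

/ɣ/ (voiced velar fricative) and /v/ (voiced labiodental fricative) agree on [−nasal], [−round], [+consonantal]. They differ on [labial] (/ɣ/ [−], /v/ [+]), [dorsal] (/ɣ/ [+], /v/ [−]).

[labial], [dorsal]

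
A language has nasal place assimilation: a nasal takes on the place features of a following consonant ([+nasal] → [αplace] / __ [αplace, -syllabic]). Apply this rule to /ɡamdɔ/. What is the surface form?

[ɡandɔ]

/m/ sits before the [+coronal] consonant /d/, so it takes on [+coronal] and surfaces as /n/. The rest of the form is unaffected: [ɡandɔ].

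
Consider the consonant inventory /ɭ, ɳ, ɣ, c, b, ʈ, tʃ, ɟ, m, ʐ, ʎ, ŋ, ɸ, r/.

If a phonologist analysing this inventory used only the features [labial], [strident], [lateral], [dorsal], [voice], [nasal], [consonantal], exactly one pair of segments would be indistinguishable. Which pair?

Both /ɟ/ and /ɣ/ are [−labial], [−strident], [−lateral], [+dorsal], [+voice], [−nasal], [+consonantal]. Since the list omits [continuant] and [back] — which do distinguish the voiced palatal stop from the voiced velar fricative — this pair collapses; all other pairs remain distinct.

ɟ, ɣ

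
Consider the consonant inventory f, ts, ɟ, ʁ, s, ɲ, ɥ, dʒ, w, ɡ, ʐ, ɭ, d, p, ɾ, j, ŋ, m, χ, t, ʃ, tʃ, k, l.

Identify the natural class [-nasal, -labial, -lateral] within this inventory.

First, the [-nasal] segments are /f, ts, ɟ, ʁ, s, ɥ, dʒ, w, ɡ, ʐ, ɭ, d, p, ɾ, j, χ, t, ʃ, tʃ, k, l/.
Then [-labial] gives /ts, ɟ, ʁ, s, dʒ, ɡ, ʐ, ɭ, d, ɾ, j, χ, t, ʃ, tʃ, k, l/.
Of those, [-lateral] leaves /ts, ɟ, ʁ, s, dʒ, ɡ, ʐ, d, ɾ, j, χ, t, ʃ, tʃ, k/.

ts, ɟ, ʁ, s, dʒ, ɡ, ʐ, d, ɾ, j, χ, t, ʃ, tʃ, k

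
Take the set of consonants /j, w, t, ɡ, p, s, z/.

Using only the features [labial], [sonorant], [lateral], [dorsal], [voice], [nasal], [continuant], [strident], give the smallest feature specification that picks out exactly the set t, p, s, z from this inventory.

[−dorsal]

The target set is precisely the extension of [−dorsal] in this inventory.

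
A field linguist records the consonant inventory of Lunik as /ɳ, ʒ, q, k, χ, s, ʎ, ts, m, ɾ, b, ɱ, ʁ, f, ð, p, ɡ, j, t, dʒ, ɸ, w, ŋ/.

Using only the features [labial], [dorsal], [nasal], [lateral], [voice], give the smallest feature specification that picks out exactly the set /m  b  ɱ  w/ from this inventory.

[+voice, +labial]

The class [+voice], [+labial] has exactly /m, b, ɱ, w/ as its extension in this inventory. No smaller conjunction from the listed features achieves this: [+labial] alone would also admit /f, p, ɸ/; [+voice] alone would also admit /ɳ, ʒ, ʎ, ɾ, …/; and checking the remaining single features turns up none with this extension.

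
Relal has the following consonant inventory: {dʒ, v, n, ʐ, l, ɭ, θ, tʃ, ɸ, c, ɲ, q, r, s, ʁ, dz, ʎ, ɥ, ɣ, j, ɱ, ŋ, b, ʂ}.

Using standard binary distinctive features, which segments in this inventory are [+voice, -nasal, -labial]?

dʒ, ʐ, l, ɭ, r, ʁ, dz, ʎ, ɣ, j

Eliminate segments failing any feature: /v, ɥ, b/ are [+labial]; /n, ɲ, ɱ, ŋ/ are [+nasal]; /θ, tʃ, ɸ, c, q, s, ʂ/ are [-voice]. The remaining /dʒ, ʐ, l, ɭ, r, ʁ, dz, ʎ, ɣ, j/ satisfy [+voice], [-nasal], [-labial].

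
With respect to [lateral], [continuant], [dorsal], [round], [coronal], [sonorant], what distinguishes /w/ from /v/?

/w/ (labial-velar glide) and /v/ (voiced labiodental fricative) agree on [−lateral], [+continuant], [−coronal]. They differ on [sonorant] (/w/ [+], /v/ [−]), [round] (/w/ [+], /v/ [−]), [dorsal] (/w/ [+], /v/ [−]).

[sonorant], [round], [dorsal]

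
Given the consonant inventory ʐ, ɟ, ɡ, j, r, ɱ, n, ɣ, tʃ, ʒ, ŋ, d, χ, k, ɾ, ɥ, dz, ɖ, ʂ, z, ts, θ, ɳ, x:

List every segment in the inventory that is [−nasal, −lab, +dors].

First, the [−nasal] segments are /ʐ, ɟ, ɡ, j, r, ɣ, tʃ, ʒ, d, χ, k, ɾ, ɥ, dz, ɖ, ʂ, z, ts, θ, x/.
Within that set, [−labial] gives /ʐ, ɟ, ɡ, j, r, ɣ, tʃ, ʒ, d, χ, k, ɾ, dz, ɖ, ʂ, z, ts, θ, x/.
Of those, [+dorsal] leaves /ɟ, ɡ, j, ɣ, χ, k, x/.

ɟ, ɡ, j, ɣ, χ, k, x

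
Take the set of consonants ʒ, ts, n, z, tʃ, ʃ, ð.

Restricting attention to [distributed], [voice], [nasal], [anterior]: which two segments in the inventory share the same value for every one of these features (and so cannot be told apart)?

tʃ, ʃ

/tʃ/ (voiceless postalveolar affricate) and /ʃ/ (voiceless postalveolar fricative) are both [+distributed], [−voice], [−nasal], [−anterior], so none of the listed features separates them. (They do differ in [continuant], which is not among the given features.) Every other pair in the inventory differs on at least one listed feature.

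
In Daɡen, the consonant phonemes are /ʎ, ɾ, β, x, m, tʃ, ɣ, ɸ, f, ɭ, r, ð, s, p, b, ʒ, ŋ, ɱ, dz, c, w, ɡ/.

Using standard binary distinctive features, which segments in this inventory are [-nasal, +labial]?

Checking each segment against [-nasal], [+labial]: /β/ (voiced bilabial fricative), /ɸ/ (voiceless bilabial fricative), /f/ (voiceless labiodental fricative), /p/ (voiceless bilabial stop), /b/ (voiced bilabial stop), /w/ (labial-velar glide) satisfy every feature; every other segment in the inventory fails at least one.

β, ɸ, f, p, b, w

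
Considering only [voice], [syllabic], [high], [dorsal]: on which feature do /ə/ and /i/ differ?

/ə/ is the mid central vowel (schwa) and /i/ is the high front unrounded tense vowel. Both are [+voice], [+syllabic], [+dorsal]. /ə/ is [−high] while /i/ is [+high], so the distinguishing feature is [high].

[high]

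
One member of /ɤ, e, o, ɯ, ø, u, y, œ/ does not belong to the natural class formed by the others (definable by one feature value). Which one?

/ɯ, ø, o, e, ɤ, u, y/ are all [+tense], but /œ/ (mid front rounded lax vowel) is [−tense]. No other single segment can be removed to leave a set sharing one feature value that the removed segment lacks, so /œ/ is the odd one out.

œ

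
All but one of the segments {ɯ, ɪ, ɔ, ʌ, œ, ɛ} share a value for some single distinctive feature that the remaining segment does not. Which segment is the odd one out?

ɯ

The remaining segments after removing /ɯ/ share [-tense]; /ɯ/ (high back unrounded vowel) is [+tense]. For every other candidate removal, the leftover set fails to share any single feature value that the removed segment lacks.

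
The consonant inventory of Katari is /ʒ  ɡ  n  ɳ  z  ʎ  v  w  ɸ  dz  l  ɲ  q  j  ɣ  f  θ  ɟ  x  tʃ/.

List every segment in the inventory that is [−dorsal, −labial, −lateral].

ʒ, n, ɳ, z, dz, θ, tʃ

The [−dorsal] segments are /ʒ, n, ɳ, z, v, ɸ, dz, l, f, θ, tʃ/.
Then [−labial] gives /ʒ, n, ɳ, z, dz, l, θ, tʃ/.
Of those, [−lateral] leaves /ʒ, n, ɳ, z, dz, θ, tʃ/.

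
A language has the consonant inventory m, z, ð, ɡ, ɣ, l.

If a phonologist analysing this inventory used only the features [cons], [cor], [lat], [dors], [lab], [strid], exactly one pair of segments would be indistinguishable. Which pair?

ɣ, ɡ

Both /ɣ/ and /ɡ/ are [+consonantal], [−coronal], [−lateral], [+dorsal], [−labial], [−strident]. Since the list omits [continuant] — which does distinguish the voiced velar fricative from the voiced velar stop — this pair collapses; all other pairs remain distinct.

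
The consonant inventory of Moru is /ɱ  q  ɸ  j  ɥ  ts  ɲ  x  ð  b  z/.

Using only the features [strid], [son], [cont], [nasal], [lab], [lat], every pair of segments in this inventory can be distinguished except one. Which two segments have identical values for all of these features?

On the given features, /ð/ and /x/ have an identical profile: [−strident], [−sonorant], [+continuant], [−nasal], [−labial], [−lateral]. No other two segments in the inventory coincide on all 6 features. (They do differ in [voice], [coronal] and [dorsal], which are not among the given features.)

ð, x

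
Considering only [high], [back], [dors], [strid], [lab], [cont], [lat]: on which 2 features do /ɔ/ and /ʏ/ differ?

The two segments share [+dorsal], [−strident], [+labial], [+continuant], [−lateral]. The only features from the list on which they differ: /ɔ/ is [−high] while /ʏ/ is [+high]; /ɔ/ is [+back] while /ʏ/ is [−back].

[high], [back]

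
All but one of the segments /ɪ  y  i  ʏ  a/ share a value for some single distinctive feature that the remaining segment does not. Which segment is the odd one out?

a

The remaining segments after removing /a/ share [+high]; /a/ (low unrounded vowel) is [-high]. For every other candidate removal, the leftover set fails to share any single feature value that the removed segment lacks.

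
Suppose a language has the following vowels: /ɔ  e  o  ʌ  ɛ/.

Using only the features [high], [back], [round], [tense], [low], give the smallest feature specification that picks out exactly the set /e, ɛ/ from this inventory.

[−back]

/e, ɛ/ are exactly the [−back] segments in the inventory, so a single feature suffices.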